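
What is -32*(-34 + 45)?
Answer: -352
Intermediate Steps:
-32*(-34 + 45) = -32*11 = -352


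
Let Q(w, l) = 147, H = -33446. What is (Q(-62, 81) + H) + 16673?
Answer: -16626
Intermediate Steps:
(Q(-62, 81) + H) + 16673 = (147 - 33446) + 16673 = -33299 + 16673 = -16626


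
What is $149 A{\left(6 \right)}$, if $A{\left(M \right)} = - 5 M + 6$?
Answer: $-3576$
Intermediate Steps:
$A{\left(M \right)} = 6 - 5 M$
$149 A{\left(6 \right)} = 149 \left(6 - 30\right) = 149 \left(-24\right) = -3576$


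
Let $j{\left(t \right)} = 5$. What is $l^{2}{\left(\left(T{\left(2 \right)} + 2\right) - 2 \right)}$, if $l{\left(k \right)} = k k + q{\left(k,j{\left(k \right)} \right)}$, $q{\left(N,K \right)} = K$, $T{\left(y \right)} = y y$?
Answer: $441$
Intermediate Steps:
$T{\left(y \right)} = y^{2}$
$l{\left(k \right)} = 5 + k^{2}$ ($l{\left(k \right)} = k k + 5 = k^{2} + 5 = 5 + k^{2}$)
$l^{2}{\left(\left(T{\left(2 \right)} + 2\right) - 2 \right)} = \left(5 + \left(\left(2^{2} + 2\right) - 2\right)^{2}\right)^{2} = \left(5 + \left(\left(4 + 2\right) - 2\right)^{2}\right)^{2} = \left(5 + \left(6 - 2\right)^{2}\right)^{2} = \left(5 + 4^{2}\right)^{2} = \left(5 + 16\right)^{2} = 21^{2} = 441$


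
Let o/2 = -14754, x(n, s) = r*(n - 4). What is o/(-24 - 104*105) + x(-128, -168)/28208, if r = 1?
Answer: 4327693/1607856 ≈ 2.6916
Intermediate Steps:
x(n, s) = -4 + n (x(n, s) = 1*(n - 4) = 1*(-4 + n) = -4 + n)
o = -29508 (o = 2*(-14754) = -29508)
o/(-24 - 104*105) + x(-128, -168)/28208 = -29508/(-24 - 104*105) + (-4 - 128)/28208 = -29508/(-24 - 10920) - 132*1/28208 = -29508/(-10944) - 33/7052 = -29508*(-1/10944) - 33/7052 = 2459/912 - 33/7052 = 4327693/1607856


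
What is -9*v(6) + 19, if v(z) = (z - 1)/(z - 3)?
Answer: 4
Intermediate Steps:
v(z) = (-1 + z)/(-3 + z)
-9*v(6) + 19 = -9*(-1 + 6)/(-3 + 6) + 19 = -9*5/3 + 19 = -15 + 19 = 4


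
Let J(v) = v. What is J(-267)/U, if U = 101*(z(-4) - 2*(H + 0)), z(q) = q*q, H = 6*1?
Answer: -267/404 ≈ -0.66089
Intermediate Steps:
H = 6
z(q) = q²
U = 404 (U = 101*((-4)² - 2*(6 + 0)) = 101*(16 - 2*6) = 101*(16 - 12) = 101*4 = 404)
J(-267)/U = -267/404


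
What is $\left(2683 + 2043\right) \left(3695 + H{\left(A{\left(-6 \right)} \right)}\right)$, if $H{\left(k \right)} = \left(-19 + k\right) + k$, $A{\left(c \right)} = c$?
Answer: $17316064$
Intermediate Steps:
$H{\left(k \right)} = -19 + 2 k$
$\left(2683 + 2043\right) \left(3695 + H{\left(A{\left(-6 \right)} \right)}\right) = \left(2683 + 2043\right) \left(3695 + \left(-19 + 2 \left(-6\right)\right)\right) = 4726 \left(3695 - 31\right) = 4726 \cdot 3664 = 17316064$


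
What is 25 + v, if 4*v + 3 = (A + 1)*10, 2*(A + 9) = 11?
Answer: 18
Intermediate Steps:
A = -7/2 (A = -9 + (1/2)*11 = -9 + 11/2 = -7/2 ≈ -3.5000)
v = -7 (v = -3/4 + ((-7/2 + 1)*10)/4 = -3/4 + (-5/2*10)/4 = -3/4 + (1/4)*(-25) = -3/4 - 25/4 = -7)
25 + v = 25 - 7 = 18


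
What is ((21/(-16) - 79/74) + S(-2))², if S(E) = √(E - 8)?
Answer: (1409 - 592*I*√10)²/350464 ≈ -4.3353 - 15.053*I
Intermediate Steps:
S(E) = √(-8 + E)
((21/(-16) - 79/74) + S(-2))² = ((21/(-16) - 79/74) + √(-8 - 2))² = ((21*(-1/16) - 79*1/74) + √(-10))² = ((-21/16 - 79/74) + I*√10)² = (-1409/592 + I*√10)²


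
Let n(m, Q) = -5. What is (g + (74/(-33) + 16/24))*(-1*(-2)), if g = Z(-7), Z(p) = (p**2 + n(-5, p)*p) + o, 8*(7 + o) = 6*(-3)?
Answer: 9659/66 ≈ 146.35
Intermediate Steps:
o = -37/4 (o = -7 + (6*(-3))/8 = -7 + (1/8)*(-18) = -7 - 9/4 = -37/4 ≈ -9.2500)
Z(p) = -37/4 + p**2 - 5*p (Z(p) = (p**2 - 5*p) - 37/4 = -37/4 + p**2 - 5*p)
g = 299/4 (g = -37/4 + (-7)**2 - 5*(-7) = -37/4 + 49 + 35 = 299/4 ≈ 74.750)
(g + (74/(-33) + 16/24))*(-1*(-2)) = (299/4 + (74/(-33) + 16/24))*(-1*(-2)) = (299/4 + (74*(-1/33) + 16*(1/24)))*2 = (299/4 + (-74/33 + 2/3))*2 = (299/4 - 52/33)*2 = (9659/132)*2 = 9659/66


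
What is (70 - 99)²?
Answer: 841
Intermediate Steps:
(70 - 99)² = (-29)² = 841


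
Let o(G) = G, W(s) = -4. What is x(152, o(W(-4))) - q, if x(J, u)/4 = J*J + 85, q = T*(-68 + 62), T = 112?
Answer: 93428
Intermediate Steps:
q = -672 (q = 112*(-68 + 62) = 112*(-6) = -672)
x(J, u) = 340 + 4*J**2 (x(J, u) = 4*(J*J + 85) = 4*(J**2 + 85) = 4*(85 + J**2) = 340 + 4*J**2)
x(152, o(W(-4))) - q = (340 + 4*152**2) - 1*(-672) = (340 + 4*23104) + 672 = (340 + 92416) + 672 = 92756 + 672 = 93428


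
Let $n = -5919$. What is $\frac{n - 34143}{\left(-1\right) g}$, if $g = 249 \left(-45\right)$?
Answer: $- \frac{13354}{3735} \approx -3.5754$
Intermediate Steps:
$g = -11205$
$\frac{n - 34143}{\left(-1\right) g} = \frac{-5919 - 34143}{\left(-1\right) \left(-11205\right)} = - \frac{40062}{11205} = \left(-40062\right) \frac{1}{11205} = - \frac{13354}{3735}$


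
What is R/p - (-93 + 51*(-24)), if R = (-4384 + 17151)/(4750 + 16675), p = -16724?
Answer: 471896496133/358311700 ≈ 1317.0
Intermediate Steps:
R = 12767/21425 ≈ 0.59589
R/p - (-93 + 51*(-24)) = (12767/21425)/(-16724) - (-93 + 51*(-24)) = (12767/21425)*(-1/16724) - (-93 - 1224) = -12767/358311700 - 1*(-1317) = -12767/358311700 + 1317 = 471896496133/358311700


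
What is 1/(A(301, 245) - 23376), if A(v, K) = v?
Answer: -1/23075 ≈ -4.3337e-5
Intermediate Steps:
1/(A(301, 245) - 23376) = 1/(301 - 23376) = 1/(-23075) = -1/23075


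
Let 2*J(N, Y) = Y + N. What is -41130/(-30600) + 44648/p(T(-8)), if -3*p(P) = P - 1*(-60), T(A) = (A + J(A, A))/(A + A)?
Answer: -45513083/20740 ≈ -2194.5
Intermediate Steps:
J(N, Y) = N/2 + Y/2 (J(N, Y) = (Y + N)/2 = (N + Y)/2 = N/2 + Y/2)
T(A) = 1 (T(A) = (A + (A/2 + A/2))/(A + A) = (A + A)/((2*A)) = (2*A)*(1/(2*A)) = 1)
p(P) = -20 - P/3 (p(P) = -(P - 1*(-60))/3 = -(P + 60)/3 = -(60 + P)/3 = -20 - P/3)
-41130/(-30600) + 44648/p(T(-8)) = -41130/(-30600) + 44648/(-20 - ⅓*1) = -41130*(-1/30600) + 44648/(-20 - ⅓) = 457/340 + 44648/(-61/3) = 457/340 + 44648*(-3/61) = 457/340 - 133944/61 = -45513083/20740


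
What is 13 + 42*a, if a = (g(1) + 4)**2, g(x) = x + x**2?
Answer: 1525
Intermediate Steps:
a = 36 (a = (1*(1 + 1) + 4)**2 = (1*2 + 4)**2 = (2 + 4)**2 = 6**2 = 36)
13 + 42*a = 13 + 42*36 = 13 + 1512 = 1525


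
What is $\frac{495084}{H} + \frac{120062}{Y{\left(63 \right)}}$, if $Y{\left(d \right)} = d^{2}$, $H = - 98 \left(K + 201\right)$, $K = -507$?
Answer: $\frac{3154993}{67473} \approx 46.759$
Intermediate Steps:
$H = 29988$ ($H = - 98 \left(-507 + 201\right) = \left(-98\right) \left(-306\right) = 29988$)
$\frac{495084}{H} + \frac{120062}{Y{\left(63 \right)}} = \frac{495084}{29988} + \frac{120062}{63^{2}} = 495084 \cdot \frac{1}{29988} + \frac{120062}{3969} = \frac{41257}{2499} + 120062 \cdot \frac{1}{3969} = \frac{41257}{2499} + \frac{120062}{3969} = \frac{3154993}{67473}$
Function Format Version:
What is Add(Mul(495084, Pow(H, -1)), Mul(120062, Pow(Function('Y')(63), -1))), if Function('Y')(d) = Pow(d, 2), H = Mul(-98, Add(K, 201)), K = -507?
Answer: Rational(3154993, 67473) ≈ 46.759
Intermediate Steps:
H = 29988 (H = Mul(-98, Add(-507, 201)) = Mul(-98, -306) = 29988)
Add(Mul(495084, Pow(H, -1)), Mul(120062, Pow(Function('Y')(63), -1))) = Add(Mul(495084, Pow(29988, -1)), Mul(120062, Pow(Pow(63, 2), -1))) = Add(Mul(495084, Rational(1, 29988)), Mul(120062, Pow(3969, -1))) = Add(Rational(41257, 2499), Mul(120062, Rational(1, 3969))) = Add(Rational(41257, 2499), Rational(120062, 3969)) = Rational(3154993, 67473)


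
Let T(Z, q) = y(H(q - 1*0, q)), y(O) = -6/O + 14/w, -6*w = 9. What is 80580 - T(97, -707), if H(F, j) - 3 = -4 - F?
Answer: 85344113/1059 ≈ 80589.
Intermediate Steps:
w = -3/2 (w = -⅙*9 = -3/2 ≈ -1.5000)
H(F, j) = -1 - F (H(F, j) = 3 + (-4 - F) = -1 - F)
y(O) = -28/3 - 6/O (y(O) = -6/O + 14/(-3/2) = -6/O + 14*(-⅔) = -6/O - 28/3 = -28/3 - 6/O)
T(Z, q) = -28/3 - 6/(-1 - q) (T(Z, q) = -28/3 - 6/(-1 - (q - 1*0)) = -28/3 - 6/(-1 - (q + 0)) = -28/3 - 6/(-1 - q))
80580 - T(97, -707) = 80580 - 2*(-5 - 14*(-707))/(3*(1 - 707)) = 80580 - 2*(-5 + 9898)/(3*(-706)) = 80580 - 2*(-1)*9893/(3*706) = 80580 - 1*(-9893/1059) = 80580 + 9893/1059 = 85344113/1059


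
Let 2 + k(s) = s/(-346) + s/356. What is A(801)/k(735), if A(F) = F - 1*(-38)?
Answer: -51672332/126851 ≈ -407.35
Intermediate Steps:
A(F) = 38 + F (A(F) = F + 38 = 38 + F)
k(s) = -2 - 5*s/61588 (k(s) = -2 + (s/(-346) + s/356) = -2 + (s*(-1/346) + s*(1/356)) = -2 + (-s/346 + s/356) = -2 - 5*s/61588)
A(801)/k(735) = (38 + 801)/(-2 - 5/61588*735) = 839/(-2 - 3675/61588) = 839/(-126851/61588) = 839*(-61588/126851) = -51672332/126851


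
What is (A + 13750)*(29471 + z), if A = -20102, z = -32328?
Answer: 18147664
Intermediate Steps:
(A + 13750)*(29471 + z) = (-20102 + 13750)*(29471 - 32328) = -6352*(-2857) = 18147664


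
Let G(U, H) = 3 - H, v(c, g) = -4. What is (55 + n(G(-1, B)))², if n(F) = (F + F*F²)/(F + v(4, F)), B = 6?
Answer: 172225/49 ≈ 3514.8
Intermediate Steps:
n(F) = (F + F³)/(-4 + F) (n(F) = (F + F*F²)/(F - 4) = (F + F³)/(-4 + F))
(55 + n(G(-1, B)))² = (55 + ((3 - 1*6) + (3 - 1*6)³)/(-4 + (3 - 1*6)))² = (55 + ((3 - 6) + (3 - 6)³)/(-4 + (3 - 6)))² = (55 + (-3 + (-3)³)/(-4 - 3))² = (55 + (-3 - 27)/(-7))² = (55 - ⅐*(-30))² = (55 + 30/7)² = (415/7)² = 172225/49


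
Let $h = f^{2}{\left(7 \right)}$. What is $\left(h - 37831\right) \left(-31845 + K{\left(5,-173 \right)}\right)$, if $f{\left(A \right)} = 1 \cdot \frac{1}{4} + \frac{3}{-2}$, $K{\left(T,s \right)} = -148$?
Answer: $\frac{19364435103}{16} \approx 1.2103 \cdot 10^{9}$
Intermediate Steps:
$f{\left(A \right)} = - \frac{5}{4}$ ($f{\left(A \right)} = 1 \cdot \frac{1}{4} + 3 \left(- \frac{1}{2}\right) = \frac{1}{4} - \frac{3}{2} = - \frac{5}{4}$)
$h = \frac{25}{16}$ ($h = \left(- \frac{5}{4}\right)^{2} = \frac{25}{16} \approx 1.5625$)
$\left(h - 37831\right) \left(-31845 + K{\left(5,-173 \right)}\right) = \left(\frac{25}{16} - 37831\right) \left(-31845 - 148\right) = \left(- \frac{605271}{16}\right) \left(-31993\right) = \frac{19364435103}{16}$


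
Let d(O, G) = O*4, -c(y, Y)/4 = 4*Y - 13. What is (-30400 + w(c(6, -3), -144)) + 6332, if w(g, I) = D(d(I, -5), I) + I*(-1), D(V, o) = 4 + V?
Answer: -24496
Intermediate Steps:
c(y, Y) = 52 - 16*Y (c(y, Y) = -4*(4*Y - 13) = -4*(-13 + 4*Y) = 52 - 16*Y)
d(O, G) = 4*O
w(g, I) = 4 + 3*I (w(g, I) = (4 + 4*I) + I*(-1) = (4 + 4*I) - I = 4 + 3*I)
(-30400 + w(c(6, -3), -144)) + 6332 = (-30400 + (4 + 3*(-144))) + 6332 = (-30400 + (4 - 432)) + 6332 = (-30400 - 428) + 6332 = -30828 + 6332 = -24496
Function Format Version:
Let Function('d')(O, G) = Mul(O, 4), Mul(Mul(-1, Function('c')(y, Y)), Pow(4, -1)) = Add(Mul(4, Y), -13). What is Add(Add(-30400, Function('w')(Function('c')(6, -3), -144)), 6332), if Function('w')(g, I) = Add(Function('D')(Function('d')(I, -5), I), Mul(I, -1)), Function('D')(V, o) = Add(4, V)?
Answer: -24496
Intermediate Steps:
Function('c')(y, Y) = Add(52, Mul(-16, Y)) (Function('c')(y, Y) = Mul(-4, Add(Mul(4, Y), -13)) = Mul(-4, Add(-13, Mul(4, Y))) = Add(52, Mul(-16, Y)))
Function('d')(O, G) = Mul(4, O)
Function('w')(g, I) = Add(4, Mul(3, I)) (Function('w')(g, I) = Add(Add(4, Mul(4, I)), Mul(I, -1)) = Add(Add(4, Mul(4, I)), Mul(-1, I)) = Add(4, Mul(3, I)))
Add(Add(-30400, Function('w')(Function('c')(6, -3), -144)), 6332) = Add(Add(-30400, Add(4, Mul(3, -144))), 6332) = Add(Add(-30400, Add(4, -432)), 6332) = Add(Add(-30400, -428), 6332) = Add(-30828, 6332) = -24496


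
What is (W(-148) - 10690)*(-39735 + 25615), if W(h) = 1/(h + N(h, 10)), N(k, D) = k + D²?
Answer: 7396200730/49 ≈ 1.5094e+8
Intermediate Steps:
W(h) = 1/(100 + 2*h) (W(h) = 1/(h + (h + 10²)) = 1/(h + (h + 100)) = 1/(h + (100 + h)) = 1/(100 + 2*h))
(W(-148) - 10690)*(-39735 + 25615) = (1/(2*(50 - 148)) - 10690)*(-39735 + 25615) = ((½)/(-98) - 10690)*(-14120) = ((½)*(-1/98) - 10690)*(-14120) = (-1/196 - 10690)*(-14120) = -2095241/196*(-14120) = 7396200730/49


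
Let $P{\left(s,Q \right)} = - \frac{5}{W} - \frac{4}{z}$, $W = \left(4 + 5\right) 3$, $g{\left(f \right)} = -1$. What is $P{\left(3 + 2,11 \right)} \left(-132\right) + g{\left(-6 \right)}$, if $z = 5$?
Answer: $\frac{5807}{45} \approx 129.04$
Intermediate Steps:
$W = 27$ ($W = 9 \cdot 3 = 27$)
$P{\left(s,Q \right)} = - \frac{133}{135}$ ($P{\left(s,Q \right)} = - \frac{5}{27} - \frac{4}{5} = - \frac{133}{135}$)
$P{\left(3 + 2,11 \right)} \left(-132\right) + g{\left(-6 \right)} = \left(- \frac{133}{135}\right) \left(-132\right) - 1 = \frac{5852}{45} - 1 = \frac{5807}{45}$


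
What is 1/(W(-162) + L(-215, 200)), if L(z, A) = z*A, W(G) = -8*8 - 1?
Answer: -1/43065 ≈ -2.3221e-5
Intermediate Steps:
W(G) = -65 (W(G) = -64 - 1 = -65)
L(z, A) = A*z
1/(W(-162) + L(-215, 200)) = 1/(-65 + 200*(-215)) = 1/(-65 - 43000) = 1/(-43065) = -1/43065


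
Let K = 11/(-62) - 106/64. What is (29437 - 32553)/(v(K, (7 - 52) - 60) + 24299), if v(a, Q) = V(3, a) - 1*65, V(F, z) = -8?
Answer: -1558/12113 ≈ -0.12862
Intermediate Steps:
K = -1819/992 (K = 11*(-1/62) - 106*1/64 = -11/62 - 53/32 = -1819/992 ≈ -1.8337)
v(a, Q) = -73 (v(a, Q) = -8 - 1*65 = -8 - 65 = -73)
(29437 - 32553)/(v(K, (7 - 52) - 60) + 24299) = (29437 - 32553)/(-73 + 24299) = -3116/24226 = -3116*1/24226 = -1558/12113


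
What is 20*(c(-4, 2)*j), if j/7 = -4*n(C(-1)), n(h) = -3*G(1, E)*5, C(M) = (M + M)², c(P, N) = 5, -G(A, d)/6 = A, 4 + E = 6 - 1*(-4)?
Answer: -252000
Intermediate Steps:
E = 6 (E = -4 + (6 - 1*(-4)) = -4 + (6 + 4) = -4 + 10 = 6)
G(A, d) = -6*A
C(M) = 4*M² (C(M) = (2*M)² = 4*M²)
n(h) = 90 (n(h) = -(-18)*5 = -3*(-6)*5 = 18*5 = 90)
j = -2520 (j = 7*(-4*90) = 7*(-360) = -2520)
20*(c(-4, 2)*j) = 20*(5*(-2520)) = 20*(-12600) = -252000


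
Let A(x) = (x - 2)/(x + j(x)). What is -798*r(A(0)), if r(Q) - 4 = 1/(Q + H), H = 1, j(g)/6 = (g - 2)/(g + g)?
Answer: -3990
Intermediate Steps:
j(g) = 3*(-2 + g)/g (j(g) = 6*((g - 2)/(g + g)) = 6*((-2 + g)/((2*g))) = 6*((-2 + g)*(1/(2*g))) = 6*((-2 + g)/(2*g)) = 3*(-2 + g)/g)
A(x) = (-2 + x)/(3 + x - 6/x) (A(x) = (x - 2)/(x + (3 - 6/x)) = (-2 + x)/(3 + x - 6/x))
r(Q) = 4 + 1/(1 + Q) (r(Q) = 4 + 1/(Q + 1) = 4 + 1/(1 + Q))
-798*r(A(0)) = -798*(5 + 4*(0*(-2 + 0)/(-6 + 0² + 3*0)))/(1 + 0*(-2 + 0)/(-6 + 0² + 3*0)) = -798*(5 + 4*(0*(-2)/(-6 + 0 + 0)))/(1 + 0*(-2)/(-6 + 0 + 0)) = -798*(5 + 4*(0*(-2)/(-6)))/(1 + 0*(-2)/(-6)) = -798*(5 + 4*(0*(-⅙)*(-2)))/(1 + 0*(-⅙)*(-2)) = -798*(5 + 4*0)/(1 + 0) = -798*(5 + 0)/1 = -798*5 = -3990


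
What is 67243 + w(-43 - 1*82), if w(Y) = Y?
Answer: 67118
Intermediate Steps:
67243 + w(-43 - 1*82) = 67243 + (-43 - 1*82) = 67243 + (-43 - 82) = 67243 - 125 = 67118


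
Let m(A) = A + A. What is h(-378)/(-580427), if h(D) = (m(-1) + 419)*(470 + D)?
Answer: -38364/580427 ≈ -0.066096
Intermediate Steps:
m(A) = 2*A
h(D) = 195990 + 417*D (h(D) = (2*(-1) + 419)*(470 + D) = (-2 + 419)*(470 + D) = 417*(470 + D) = 195990 + 417*D)
h(-378)/(-580427) = (195990 + 417*(-378))/(-580427) = (195990 - 157626)*(-1/580427) = 38364*(-1/580427) = -38364/580427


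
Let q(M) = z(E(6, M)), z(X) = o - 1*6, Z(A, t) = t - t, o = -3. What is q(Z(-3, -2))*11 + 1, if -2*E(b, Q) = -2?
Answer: -98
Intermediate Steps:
Z(A, t) = 0
E(b, Q) = 1 (E(b, Q) = -½*(-2) = 1)
z(X) = -9 (z(X) = -3 - 1*6 = -3 - 6 = -9)
q(M) = -9
q(Z(-3, -2))*11 + 1 = -9*11 + 1 = -99 + 1 = -98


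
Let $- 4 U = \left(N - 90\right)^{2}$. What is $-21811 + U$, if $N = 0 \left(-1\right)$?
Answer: $-23836$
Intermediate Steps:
$N = 0$
$U = -2025$ ($U = - \frac{\left(0 - 90\right)^{2}}{4} = - \frac{\left(-90\right)^{2}}{4} = \left(- \frac{1}{4}\right) 8100 = -2025$)
$-21811 + U = -21811 - 2025 = -23836$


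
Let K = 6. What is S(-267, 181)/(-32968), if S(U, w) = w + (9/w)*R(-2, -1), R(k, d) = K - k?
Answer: -32833/5967208 ≈ -0.0055022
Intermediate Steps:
R(k, d) = 6 - k
S(U, w) = w + 72/w (S(U, w) = w + (9/w)*(6 - 1*(-2)) = w + (9/w)*(6 + 2) = w + (9/w)*8 = w + 72/w)
S(-267, 181)/(-32968) = (181 + 72/181)/(-32968) = (181 + 72*(1/181))*(-1/32968) = (181 + 72/181)*(-1/32968) = (32833/181)*(-1/32968) = -32833/5967208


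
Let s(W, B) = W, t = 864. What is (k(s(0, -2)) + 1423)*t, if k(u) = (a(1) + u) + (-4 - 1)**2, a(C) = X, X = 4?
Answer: 1254528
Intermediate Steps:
a(C) = 4
k(u) = 29 + u (k(u) = (4 + u) + (-4 - 1)**2 = (4 + u) + (-5)**2 = (4 + u) + 25 = 29 + u)
(k(s(0, -2)) + 1423)*t = ((29 + 0) + 1423)*864 = (29 + 1423)*864 = 1452*864 = 1254528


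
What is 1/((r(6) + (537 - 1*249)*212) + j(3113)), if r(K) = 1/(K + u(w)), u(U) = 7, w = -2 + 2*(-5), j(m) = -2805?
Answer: 13/757264 ≈ 1.7167e-5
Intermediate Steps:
w = -12 (w = -2 - 10 = -12)
r(K) = 1/(7 + K) (r(K) = 1/(K + 7) = 1/(7 + K))
1/((r(6) + (537 - 1*249)*212) + j(3113)) = 1/((1/(7 + 6) + (537 - 1*249)*212) - 2805) = 1/((1/13 + (537 - 249)*212) - 2805) = 1/((1/13 + 288*212) - 2805) = 1/((1/13 + 61056) - 2805) = 1/(793729/13 - 2805) = 1/(757264/13) = 13/757264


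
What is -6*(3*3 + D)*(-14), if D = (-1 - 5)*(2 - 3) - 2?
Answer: 1092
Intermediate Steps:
D = 4 (D = -6*(-1) - 2 = 6 - 2 = 4)
-6*(3*3 + D)*(-14) = -6*(3*3 + 4)*(-14) = -6*(9 + 4)*(-14) = -6*13*(-14) = -78*(-14) = 1092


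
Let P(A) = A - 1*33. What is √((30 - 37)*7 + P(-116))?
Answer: 3*I*√22 ≈ 14.071*I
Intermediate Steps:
P(A) = -33 + A (P(A) = A - 33 = -33 + A)
√((30 - 37)*7 + P(-116)) = √((30 - 37)*7 + (-33 - 116)) = √(-7*7 - 149) = √(-49 - 149) = √(-198) = 3*I*√22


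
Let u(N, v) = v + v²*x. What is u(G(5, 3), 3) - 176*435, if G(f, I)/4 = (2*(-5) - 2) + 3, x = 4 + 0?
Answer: -76521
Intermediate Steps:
x = 4
G(f, I) = -36 (G(f, I) = 4*((2*(-5) - 2) + 3) = 4*((-10 - 2) + 3) = 4*(-12 + 3) = 4*(-9) = -36)
u(N, v) = v + 4*v² (u(N, v) = v + v²*4 = v + 4*v²)
u(G(5, 3), 3) - 176*435 = 3*(1 + 4*3) - 176*435 = 3*(1 + 12) - 76560 = 3*13 - 76560 = 39 - 76560 = -76521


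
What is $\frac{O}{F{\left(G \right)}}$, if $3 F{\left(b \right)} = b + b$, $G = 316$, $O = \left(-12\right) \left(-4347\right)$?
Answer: $\frac{39123}{158} \approx 247.61$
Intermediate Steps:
$O = 52164$
$F{\left(b \right)} = \frac{2 b}{3}$ ($F{\left(b \right)} = \frac{b + b}{3} = \frac{2 b}{3}$)
$\frac{O}{F{\left(G \right)}} = \frac{52164}{\frac{2}{3} \cdot 316} = \frac{52164}{\frac{632}{3}} = 52164 \cdot \frac{3}{632} = \frac{39123}{158}$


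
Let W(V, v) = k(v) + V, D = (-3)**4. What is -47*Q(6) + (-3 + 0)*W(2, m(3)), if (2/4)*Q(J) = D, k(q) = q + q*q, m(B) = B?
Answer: -7656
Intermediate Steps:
k(q) = q + q**2
D = 81
W(V, v) = V + v*(1 + v) (W(V, v) = v*(1 + v) + V = V + v*(1 + v))
Q(J) = 162 (Q(J) = 2*81 = 162)
-47*Q(6) + (-3 + 0)*W(2, m(3)) = -47*162 + (-3 + 0)*(2 + 3*(1 + 3)) = -7614 - 3*(2 + 3*4) = -7614 - 3*(2 + 12) = -7614 - 3*14 = -7614 - 42 = -7656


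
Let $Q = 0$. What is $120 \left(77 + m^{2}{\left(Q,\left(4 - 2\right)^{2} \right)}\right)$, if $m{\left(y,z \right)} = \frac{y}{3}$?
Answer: $9240$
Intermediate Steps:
$m{\left(y,z \right)} = \frac{y}{3}$ ($m{\left(y,z \right)} = y \frac{1}{3} = \frac{y}{3}$)
$120 \left(77 + m^{2}{\left(Q,\left(4 - 2\right)^{2} \right)}\right) = 120 \left(77 + \left(\frac{1}{3} \cdot 0\right)^{2}\right) = 120 \left(77 + 0^{2}\right) = 120 \left(77 + 0\right) = 120 \cdot 77 = 9240$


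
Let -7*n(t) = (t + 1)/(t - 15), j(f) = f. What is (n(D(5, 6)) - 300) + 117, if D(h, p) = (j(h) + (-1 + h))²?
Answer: -42314/231 ≈ -183.18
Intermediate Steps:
D(h, p) = (-1 + 2*h)² (D(h, p) = (h + (-1 + h))² = (-1 + 2*h)²)
n(t) = -(1 + t)/(7*(-15 + t)) (n(t) = -(t + 1)/(7*(t - 15)) = -(1 + t)/(7*(-15 + t)))
(n(D(5, 6)) - 300) + 117 = ((-1 - (-1 + 2*5)²)/(7*(-15 + (-1 + 2*5)²)) - 300) + 117 = ((-1 - (-1 + 10)²)/(7*(-15 + (-1 + 10)²)) - 300) + 117 = ((-1 - 1*9²)/(7*(-15 + 9²)) - 300) + 117 = ((-1 - 1*81)/(7*(-15 + 81)) - 300) + 117 = ((⅐)*(-1 - 81)/66 - 300) + 117 = ((⅐)*(1/66)*(-82) - 300) + 117 = (-41/231 - 300) + 117 = -69341/231 + 117 = -42314/231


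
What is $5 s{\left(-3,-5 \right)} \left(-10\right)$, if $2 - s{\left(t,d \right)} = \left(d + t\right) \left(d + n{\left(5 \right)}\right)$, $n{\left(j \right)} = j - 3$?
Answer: $1100$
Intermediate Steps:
$n{\left(j \right)} = -3 + j$
$s{\left(t,d \right)} = 2 - \left(2 + d\right) \left(d + t\right)$ ($s{\left(t,d \right)} = 2 - \left(d + t\right) \left(d + \left(-3 + 5\right)\right) = 2 - \left(d + t\right) \left(d + 2\right) = 2 - \left(d + t\right) \left(2 + d\right) = 2 - \left(2 + d\right) \left(d + t\right)$)
$5 s{\left(-3,-5 \right)} \left(-10\right) = 5 \left(2 - \left(-5\right)^{2} - -10 - -6 - \left(-5\right) \left(-3\right)\right) \left(-10\right) = 5 \left(2 - 25 + 10 + 6 - 15\right) \left(-10\right) = 5 \left(-22\right) \left(-10\right) = \left(-110\right) \left(-10\right) = 1100$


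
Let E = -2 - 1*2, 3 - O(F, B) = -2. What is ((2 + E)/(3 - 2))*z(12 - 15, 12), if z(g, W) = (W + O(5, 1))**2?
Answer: -578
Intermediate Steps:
O(F, B) = 5 (O(F, B) = 3 - 1*(-2) = 3 + 2 = 5)
E = -4 (E = -2 - 2 = -4)
z(g, W) = (5 + W)**2 (z(g, W) = (W + 5)**2 = (5 + W)**2)
((2 + E)/(3 - 2))*z(12 - 15, 12) = ((2 - 4)/(3 - 2))*(5 + 12)**2 = -2/1*17**2 = -2*1*289 = -2*289 = -578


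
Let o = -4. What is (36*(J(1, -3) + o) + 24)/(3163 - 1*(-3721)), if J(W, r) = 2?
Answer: -12/1721 ≈ -0.0069727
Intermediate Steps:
(36*(J(1, -3) + o) + 24)/(3163 - 1*(-3721)) = (36*(2 - 4) + 24)/(3163 - 1*(-3721)) = (36*(-2) + 24)/(3163 + 3721) = (-72 + 24)/6884 = -48*1/6884 = -12/1721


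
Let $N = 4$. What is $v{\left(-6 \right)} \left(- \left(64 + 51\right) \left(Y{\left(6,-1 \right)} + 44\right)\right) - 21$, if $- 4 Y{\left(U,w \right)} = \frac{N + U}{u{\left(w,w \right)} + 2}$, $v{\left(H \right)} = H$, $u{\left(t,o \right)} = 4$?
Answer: $\frac{60103}{2} \approx 30052.0$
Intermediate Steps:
$Y{\left(U,w \right)} = - \frac{1}{6} - \frac{U}{24}$ ($Y{\left(U,w \right)} = - \frac{\left(4 + U\right) \frac{1}{4 + 2}}{4} = - \frac{\left(4 + U\right) \frac{1}{6}}{4} = - \frac{\frac{2}{3} + \frac{U}{6}}{4} = - \frac{1}{6} - \frac{U}{24}$)
$v{\left(-6 \right)} \left(- \left(64 + 51\right) \left(Y{\left(6,-1 \right)} + 44\right)\right) - 21 = - 6 \left(- \left(64 + 51\right) \left(\left(- \frac{1}{6} - \frac{1}{4}\right) + 44\right)\right) - 21 = - 6 \left(- 115 \left(\left(- \frac{1}{6} - \frac{1}{4}\right) + 44\right)\right) - 21 = - 6 \left(- 115 \left(- \frac{5}{12} + 44\right)\right) - 21 = - 6 \left(- \frac{115 \cdot 523}{12}\right) - 21 = - 6 \left(\left(-1\right) \frac{60145}{12}\right) - 21 = \left(-6\right) \left(- \frac{60145}{12}\right) - 21 = \frac{60145}{2} - 21 = \frac{60103}{2}$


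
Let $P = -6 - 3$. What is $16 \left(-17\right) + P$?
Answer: $-281$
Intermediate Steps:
$P = -9$ ($P = -6 - 3 = -9$)
$16 \left(-17\right) + P = 16 \left(-17\right) - 9 = -272 - 9 = -281$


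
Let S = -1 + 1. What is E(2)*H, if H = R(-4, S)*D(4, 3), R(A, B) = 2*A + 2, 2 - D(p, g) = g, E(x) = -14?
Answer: -84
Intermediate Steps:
S = 0
D(p, g) = 2 - g
R(A, B) = 2 + 2*A
H = 6 (H = (2 + 2*(-4))*(2 - 1*3) = (2 - 8)*(2 - 3) = -6*(-1) = 6)
E(2)*H = -14*6 = -84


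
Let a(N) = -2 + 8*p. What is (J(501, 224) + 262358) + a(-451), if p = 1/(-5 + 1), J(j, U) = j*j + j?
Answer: 513856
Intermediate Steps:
J(j, U) = j + j² (J(j, U) = j² + j = j + j²)
p = -¼ (p = 1/(-4) = -¼ ≈ -0.25000)
a(N) = -4 (a(N) = -2 + 8*(-¼) = -2 - 2 = -4)
(J(501, 224) + 262358) + a(-451) = (501*(1 + 501) + 262358) - 4 = (501*502 + 262358) - 4 = (251502 + 262358) - 4 = 513860 - 4 = 513856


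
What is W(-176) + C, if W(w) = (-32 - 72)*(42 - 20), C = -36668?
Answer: -38956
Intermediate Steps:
W(w) = -2288 (W(w) = -104*22 = -2288)
W(-176) + C = -2288 - 36668 = -38956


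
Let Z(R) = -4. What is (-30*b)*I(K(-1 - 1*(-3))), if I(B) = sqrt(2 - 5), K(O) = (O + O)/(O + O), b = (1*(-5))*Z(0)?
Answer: -600*I*sqrt(3) ≈ -1039.2*I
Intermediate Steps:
b = 20 (b = (1*(-5))*(-4) = -5*(-4) = 20)
K(O) = 1 (K(O) = (2*O)/((2*O)) = (2*O)*(1/(2*O)) = 1)
I(B) = I*sqrt(3) (I(B) = sqrt(-3) = I*sqrt(3))
(-30*b)*I(K(-1 - 1*(-3))) = (-30*20)*(I*sqrt(3)) = -600*I*sqrt(3)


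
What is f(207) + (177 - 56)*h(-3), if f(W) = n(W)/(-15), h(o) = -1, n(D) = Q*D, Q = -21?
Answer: 844/5 ≈ 168.80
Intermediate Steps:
n(D) = -21*D
f(W) = 7*W/5 (f(W) = -21*W/(-15) = -21*W*(-1/15) = 7*W/5)
f(207) + (177 - 56)*h(-3) = (7/5)*207 + (177 - 56)*(-1) = 1449/5 + 121*(-1) = 1449/5 - 121 = 844/5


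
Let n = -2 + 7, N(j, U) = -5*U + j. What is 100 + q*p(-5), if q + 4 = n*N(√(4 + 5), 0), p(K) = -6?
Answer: 34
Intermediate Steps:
N(j, U) = j - 5*U
n = 5
q = 11 (q = -4 + 5*(√(4 + 5) - 5*0) = -4 + 5*(√9 + 0) = -4 + 5*(3 + 0) = -4 + 5*3 = -4 + 15 = 11)
100 + q*p(-5) = 100 + 11*(-6) = 100 - 66 = 34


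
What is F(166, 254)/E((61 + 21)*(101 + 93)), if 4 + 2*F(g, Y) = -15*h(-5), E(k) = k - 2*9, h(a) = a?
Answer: 71/31780 ≈ 0.0022341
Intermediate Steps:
E(k) = -18 + k (E(k) = k - 18 = -18 + k)
F(g, Y) = 71/2 (F(g, Y) = -2 + (-15*(-5))/2 = -2 + (½)*75 = -2 + 75/2 = 71/2)
F(166, 254)/E((61 + 21)*(101 + 93)) = 71/(2*(-18 + (61 + 21)*(101 + 93))) = 71/(2*(-18 + 82*194)) = 71/(2*(-18 + 15908)) = (71/2)/15890 = (71/2)*(1/15890) = 71/31780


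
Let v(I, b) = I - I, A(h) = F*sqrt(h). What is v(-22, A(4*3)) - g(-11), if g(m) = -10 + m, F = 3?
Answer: 21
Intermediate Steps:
A(h) = 3*sqrt(h)
v(I, b) = 0
v(-22, A(4*3)) - g(-11) = 0 - (-10 - 11) = 0 - 1*(-21) = 0 + 21 = 21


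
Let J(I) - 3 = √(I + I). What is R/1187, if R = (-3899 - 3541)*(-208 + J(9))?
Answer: 1525200/1187 - 22320*√2/1187 ≈ 1258.3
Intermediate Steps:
J(I) = 3 + √2*√I (J(I) = 3 + √(I + I) = 3 + √(2*I) = 3 + √2*√I)
R = 1525200 - 22320*√2 (R = (-3899 - 3541)*(-208 + (3 + √2*√9)) = -7440*(-208 + (3 + √2*3)) = -7440*(-208 + (3 + 3*√2)) = -7440*(-205 + 3*√2) = 1525200 - 22320*√2 ≈ 1.4936e+6)
R/1187 = (1525200 - 22320*√2)/1187 = (1525200 - 22320*√2)*(1/1187) = 1525200/1187 - 22320*√2/1187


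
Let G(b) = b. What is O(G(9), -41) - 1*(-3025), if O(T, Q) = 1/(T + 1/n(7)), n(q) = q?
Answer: 193607/64 ≈ 3025.1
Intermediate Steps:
O(T, Q) = 1/(⅐ + T) (O(T, Q) = 1/(T + 1/7) = 1/(T + ⅐) = 1/(⅐ + T))
O(G(9), -41) - 1*(-3025) = 7/(1 + 7*9) - 1*(-3025) = 7/(1 + 63) + 3025 = 7/64 + 3025 = 193607/64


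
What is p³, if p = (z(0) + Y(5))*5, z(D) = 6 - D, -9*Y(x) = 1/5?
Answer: 19465109/729 ≈ 26701.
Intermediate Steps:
Y(x) = -1/45 (Y(x) = -⅑/5 = -⅑*⅕ = -1/45)
p = 269/9 (p = ((6 - 1*0) - 1/45)*5 = ((6 + 0) - 1/45)*5 = (6 - 1/45)*5 = (269/45)*5 = 269/9 ≈ 29.889)
p³ = (269/9)³ = 19465109/729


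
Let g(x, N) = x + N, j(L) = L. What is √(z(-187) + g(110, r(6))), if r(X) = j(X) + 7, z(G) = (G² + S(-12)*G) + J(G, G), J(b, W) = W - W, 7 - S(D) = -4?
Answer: √33035 ≈ 181.76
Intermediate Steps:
S(D) = 11 (S(D) = 7 - 1*(-4) = 7 + 4 = 11)
J(b, W) = 0
z(G) = G² + 11*G (z(G) = (G² + 11*G) + 0 = G² + 11*G)
r(X) = 7 + X (r(X) = X + 7 = 7 + X)
g(x, N) = N + x
√(z(-187) + g(110, r(6))) = √(-187*(11 - 187) + ((7 + 6) + 110)) = √(-187*(-176) + (13 + 110)) = √(32912 + 123) = √33035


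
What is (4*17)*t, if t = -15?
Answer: -1020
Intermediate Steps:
(4*17)*t = (4*17)*(-15) = 68*(-15) = -1020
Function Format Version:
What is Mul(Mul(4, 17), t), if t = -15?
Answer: -1020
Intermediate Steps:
Mul(Mul(4, 17), t) = Mul(Mul(4, 17), -15) = Mul(68, -15) = -1020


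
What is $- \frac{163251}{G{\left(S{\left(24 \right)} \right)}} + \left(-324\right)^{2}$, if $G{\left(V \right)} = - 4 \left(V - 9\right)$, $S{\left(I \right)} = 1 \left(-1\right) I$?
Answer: $\frac{414957}{4} \approx 1.0374 \cdot 10^{5}$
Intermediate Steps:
$S{\left(I \right)} = - I$
$G{\left(V \right)} = 36 - 4 V$ ($G{\left(V \right)} = - 4 \left(-9 + V\right) = 36 - 4 V$)
$- \frac{163251}{G{\left(S{\left(24 \right)} \right)}} + \left(-324\right)^{2} = - \frac{163251}{36 - 4 \left(\left(-1\right) 24\right)} + \left(-324\right)^{2} = - \frac{163251}{36 - -96} + 104976 = - \frac{163251}{36 + 96} + 104976 = - \frac{163251}{132} + 104976 = \left(-163251\right) \frac{1}{132} + 104976 = - \frac{4947}{4} + 104976 = \frac{414957}{4}$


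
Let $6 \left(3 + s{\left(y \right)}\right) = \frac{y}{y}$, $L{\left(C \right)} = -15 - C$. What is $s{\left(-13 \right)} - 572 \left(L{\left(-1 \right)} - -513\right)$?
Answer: $- \frac{1712585}{6} \approx -2.8543 \cdot 10^{5}$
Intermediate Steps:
$s{\left(y \right)} = - \frac{17}{6}$ ($s{\left(y \right)} = -3 + \frac{y \frac{1}{y}}{6} = -3 + \frac{1}{6} \cdot 1 = -3 + \frac{1}{6} = - \frac{17}{6}$)
$s{\left(-13 \right)} - 572 \left(L{\left(-1 \right)} - -513\right) = - \frac{17}{6} - 572 \left(\left(-15 - -1\right) - -513\right) = - \frac{17}{6} - 572 \left(\left(-15 + 1\right) + 513\right) = - \frac{17}{6} - 572 \left(-14 + 513\right) = - \frac{17}{6} - 285428 = - \frac{1712585}{6}$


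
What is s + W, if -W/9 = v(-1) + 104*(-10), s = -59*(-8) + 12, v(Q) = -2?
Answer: 9862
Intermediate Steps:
s = 484 (s = 472 + 12 = 484)
W = 9378 (W = -9*(-2 + 104*(-10)) = -9*(-2 - 1040) = -9*(-1042) = 9378)
s + W = 484 + 9378 = 9862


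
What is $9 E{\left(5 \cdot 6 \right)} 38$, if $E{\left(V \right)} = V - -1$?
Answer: $10602$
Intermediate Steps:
$E{\left(V \right)} = 1 + V$ ($E{\left(V \right)} = V + 1 = 1 + V$)
$9 E{\left(5 \cdot 6 \right)} 38 = 9 \left(1 + 5 \cdot 6\right) 38 = 9 \left(1 + 30\right) 38 = 9 \cdot 31 \cdot 38 = 279 \cdot 38 = 10602$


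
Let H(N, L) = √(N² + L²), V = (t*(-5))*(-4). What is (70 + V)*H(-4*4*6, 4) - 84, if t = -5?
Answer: -84 - 120*√577 ≈ -2966.5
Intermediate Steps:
V = -100 (V = -5*(-5)*(-4) = 25*(-4) = -100)
H(N, L) = √(L² + N²)
(70 + V)*H(-4*4*6, 4) - 84 = (70 - 100)*√(4² + (-4*4*6)²) - 84 = -30*√(16 + (-16*6)²) - 84 = -30*√(16 + (-96)²) - 84 = -30*√(16 + 9216) - 84 = -120*√577 - 84 = -84 - 120*√577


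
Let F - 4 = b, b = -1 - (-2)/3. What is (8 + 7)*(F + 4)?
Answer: 115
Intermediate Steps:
b = -1/3 (b = -1 - (-2)/3 = -1 - 1*(-2/3) = -1 + 2/3 = -1/3 ≈ -0.33333)
F = 11/3 (F = 4 - 1/3 = 11/3 ≈ 3.6667)
(8 + 7)*(F + 4) = (8 + 7)*(11/3 + 4) = 15*(23/3) = 115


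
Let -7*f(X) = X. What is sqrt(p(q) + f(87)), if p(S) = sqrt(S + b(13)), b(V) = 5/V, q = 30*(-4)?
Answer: sqrt(-102921 + 637*I*sqrt(20215))/91 ≈ 1.4365 + 3.8068*I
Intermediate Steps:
f(X) = -X/7
q = -120
p(S) = sqrt(5/13 + S) (p(S) = sqrt(S + 5/13) = sqrt(5/13 + S))
sqrt(p(q) + f(87)) = sqrt(sqrt(65 + 169*(-120))/13 - 1/7*87) = sqrt(sqrt(65 - 20280)/13 - 87/7) = sqrt(sqrt(-20215)/13 - 87/7) = sqrt((I*sqrt(20215))/13 - 87/7) = sqrt(I*sqrt(20215)/13 - 87/7) = sqrt(-87/7 + I*sqrt(20215)/13)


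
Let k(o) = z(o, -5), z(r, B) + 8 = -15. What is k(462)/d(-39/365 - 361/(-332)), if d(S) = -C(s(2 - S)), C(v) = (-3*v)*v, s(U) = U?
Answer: -337745625200/45788618547 ≈ -7.3762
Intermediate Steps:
z(r, B) = -23 (z(r, B) = -8 - 15 = -23)
k(o) = -23
C(v) = -3*v²
d(S) = 3*(2 - S)² (d(S) = -(-3)*(2 - S)² = 3*(2 - S)²)
k(462)/d(-39/365 - 361/(-332)) = -23*1/(3*(-2 + (-39/365 - 361/(-332)))²) = -23*1/(3*(-2 + (-39*1/365 - 361*(-1/332)))²) = -23*1/(3*(-2 + (-39/365 + 361/332))²) = -23*1/(3*(-2 + 118817/121180)²) = -23/(3*(-123543/121180)²) = -23/(3*(15262872849/14684592400)) = -23/45788618547/14684592400 = -23*14684592400/45788618547 = -337745625200/45788618547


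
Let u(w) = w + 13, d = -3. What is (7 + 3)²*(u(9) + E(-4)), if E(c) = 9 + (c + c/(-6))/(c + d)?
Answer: 66100/21 ≈ 3147.6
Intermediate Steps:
u(w) = 13 + w
E(c) = 9 + 5*c/(6*(-3 + c)) (E(c) = 9 + (c + c/(-6))/(c - 3) = 9 + (c + c*(-⅙))/(-3 + c) = 9 + (c - c/6)/(-3 + c) = 9 + (5*c/6)/(-3 + c) = 9 + 5*c/(6*(-3 + c)))
(7 + 3)²*(u(9) + E(-4)) = (7 + 3)²*((13 + 9) + (-162 + 59*(-4))/(6*(-3 - 4))) = 10²*(22 + (⅙)*(-162 - 236)/(-7)) = 100*(22 + (⅙)*(-⅐)*(-398)) = 100*(22 + 199/21) = 100*(661/21) = 66100/21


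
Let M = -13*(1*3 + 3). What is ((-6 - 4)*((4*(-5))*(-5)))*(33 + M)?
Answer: 45000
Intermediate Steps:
M = -78 (M = -13*(3 + 3) = -13*6 = -78)
((-6 - 4)*((4*(-5))*(-5)))*(33 + M) = ((-6 - 4)*((4*(-5))*(-5)))*(33 - 78) = -(-200)*(-5)*(-45) = -10*100*(-45) = -1000*(-45) = 45000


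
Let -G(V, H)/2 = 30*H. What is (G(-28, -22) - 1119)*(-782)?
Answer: -157182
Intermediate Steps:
G(V, H) = -60*H
(G(-28, -22) - 1119)*(-782) = (-60*(-22) - 1119)*(-782) = (1320 - 1119)*(-782) = 201*(-782) = -157182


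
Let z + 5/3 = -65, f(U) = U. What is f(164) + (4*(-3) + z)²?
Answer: 57172/9 ≈ 6352.4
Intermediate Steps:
z = -200/3 (z = -5/3 - 65 = -200/3 ≈ -66.667)
f(164) + (4*(-3) + z)² = 164 + (4*(-3) - 200/3)² = 164 + (-12 - 200/3)² = 164 + (-236/3)² = 164 + 55696/9 = 57172/9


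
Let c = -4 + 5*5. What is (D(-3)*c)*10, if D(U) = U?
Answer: -630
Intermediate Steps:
c = 21 (c = -4 + 25 = 21)
(D(-3)*c)*10 = -3*21*10 = -63*10 = -630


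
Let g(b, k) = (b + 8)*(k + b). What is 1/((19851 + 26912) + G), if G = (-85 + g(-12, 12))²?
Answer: 1/53988 ≈ 1.8523e-5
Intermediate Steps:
g(b, k) = (8 + b)*(b + k)
G = 7225 (G = (-85 + ((-12)² + 8*(-12) + 8*12 - 12*12))² = (-85 + (144 - 96 + 96 - 144))² = (-85 + 0)² = (-85)² = 7225)
1/((19851 + 26912) + G) = 1/((19851 + 26912) + 7225) = 1/(46763 + 7225) = 1/53988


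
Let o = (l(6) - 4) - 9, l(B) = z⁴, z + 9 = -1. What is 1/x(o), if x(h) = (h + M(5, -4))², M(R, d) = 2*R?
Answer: 1/99940009 ≈ 1.0006e-8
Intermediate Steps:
z = -10 (z = -9 - 1 = -10)
l(B) = 10000 (l(B) = (-10)⁴ = 10000)
o = 9987 (o = (10000 - 4) - 9 = 9996 - 9 = 9987)
x(h) = (10 + h)² (x(h) = (h + 2*5)² = (h + 10)² = (10 + h)²)
1/x(o) = 1/((10 + 9987)²) = 1/(9997²) = 1/99940009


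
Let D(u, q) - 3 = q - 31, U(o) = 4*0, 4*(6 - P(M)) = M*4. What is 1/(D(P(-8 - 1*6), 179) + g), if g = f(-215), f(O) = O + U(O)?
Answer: -1/64 ≈ -0.015625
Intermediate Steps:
P(M) = 6 - M (P(M) = 6 - M*4/4 = 6 - M)
U(o) = 0
D(u, q) = -28 + q (D(u, q) = 3 + (q - 31) = 3 + (-31 + q) = -28 + q)
f(O) = O (f(O) = O + 0 = O)
g = -215
1/(D(P(-8 - 1*6), 179) + g) = 1/((-28 + 179) - 215) = 1/(151 - 215) = 1/(-64) = -1/64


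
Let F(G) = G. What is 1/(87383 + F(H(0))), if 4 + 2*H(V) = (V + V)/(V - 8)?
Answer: 1/87381 ≈ 1.1444e-5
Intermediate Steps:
H(V) = -2 + V/(-8 + V) (H(V) = -2 + ((V + V)/(V - 8))/2 = -2 + ((2*V)/(-8 + V))/2 = -2 + (2*V/(-8 + V))/2 = -2 + V/(-8 + V))
1/(87383 + F(H(0))) = 1/(87383 + (16 - 1*0)/(-8 + 0)) = 1/(87383 + (16 + 0)/(-8)) = 1/(87383 - ⅛*16) = 1/(87383 - 2) = 1/87381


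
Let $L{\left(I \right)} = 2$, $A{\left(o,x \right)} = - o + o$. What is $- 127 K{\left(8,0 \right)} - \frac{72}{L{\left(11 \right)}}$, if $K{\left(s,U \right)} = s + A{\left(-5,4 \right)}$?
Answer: $-1052$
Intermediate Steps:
$A{\left(o,x \right)} = 0$
$K{\left(s,U \right)} = s$ ($K{\left(s,U \right)} = s + 0 = s$)
$- 127 K{\left(8,0 \right)} - \frac{72}{L{\left(11 \right)}} = \left(-127\right) 8 - \frac{72}{2} = -1016 - 36 = -1052$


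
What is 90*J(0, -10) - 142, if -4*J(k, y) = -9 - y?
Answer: -329/2 ≈ -164.50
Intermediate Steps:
J(k, y) = 9/4 + y/4 (J(k, y) = -(-9 - y)/4 = 9/4 + y/4)
90*J(0, -10) - 142 = 90*(9/4 + (1/4)*(-10)) - 142 = 90*(9/4 - 5/2) - 142 = 90*(-1/4) - 142 = -45/2 - 142 = -329/2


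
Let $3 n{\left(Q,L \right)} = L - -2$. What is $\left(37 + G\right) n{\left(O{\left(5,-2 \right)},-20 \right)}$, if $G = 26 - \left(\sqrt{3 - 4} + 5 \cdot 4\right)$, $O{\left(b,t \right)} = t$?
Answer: $-258 + 6 i \approx -258.0 + 6.0 i$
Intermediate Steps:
$n{\left(Q,L \right)} = \frac{2}{3} + \frac{L}{3}$ ($n{\left(Q,L \right)} = \frac{L - -2}{3} = \frac{L + 2}{3} = \frac{2 + L}{3} = \frac{2}{3} + \frac{L}{3}$)
$G = 6 - i$ ($G = 26 - \left(\sqrt{-1} + 20\right) = 26 - \left(i + 20\right) = 26 - \left(20 + i\right) = 6 - i \approx 6.0 - 1.0 i$)
$\left(37 + G\right) n{\left(O{\left(5,-2 \right)},-20 \right)} = \left(37 + \left(6 - i\right)\right) \left(\frac{2}{3} + \frac{1}{3} \left(-20\right)\right) = \left(43 - i\right) \left(\frac{2}{3} - \frac{20}{3}\right) = \left(43 - i\right) \left(-6\right) = -258 + 6 i$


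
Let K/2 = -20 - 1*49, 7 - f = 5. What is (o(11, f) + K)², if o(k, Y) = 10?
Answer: 16384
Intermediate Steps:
f = 2 (f = 7 - 1*5 = 7 - 5 = 2)
K = -138 (K = 2*(-20 - 1*49) = 2*(-20 - 49) = 2*(-69) = -138)
(o(11, f) + K)² = (10 - 138)² = (-128)² = 16384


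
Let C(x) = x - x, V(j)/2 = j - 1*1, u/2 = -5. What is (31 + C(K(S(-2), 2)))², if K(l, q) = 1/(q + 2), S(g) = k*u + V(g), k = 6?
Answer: 961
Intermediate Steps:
u = -10 (u = 2*(-5) = -10)
V(j) = -2 + 2*j (V(j) = 2*(j - 1*1) = 2*(j - 1) = 2*(-1 + j) = -2 + 2*j)
S(g) = -62 + 2*g (S(g) = 6*(-10) + (-2 + 2*g) = -60 + (-2 + 2*g) = -62 + 2*g)
K(l, q) = 1/(2 + q)
C(x) = 0
(31 + C(K(S(-2), 2)))² = (31 + 0)² = 31² = 961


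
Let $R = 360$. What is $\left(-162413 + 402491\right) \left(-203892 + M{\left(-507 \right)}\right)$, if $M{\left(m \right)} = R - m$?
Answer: $-48741835950$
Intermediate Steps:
$M{\left(m \right)} = 360 - m$
$\left(-162413 + 402491\right) \left(-203892 + M{\left(-507 \right)}\right) = \left(-162413 + 402491\right) \left(-203892 + \left(360 - -507\right)\right) = 240078 \left(-203892 + \left(360 + 507\right)\right) = 240078 \left(-203892 + 867\right) = 240078 \left(-203025\right) = -48741835950$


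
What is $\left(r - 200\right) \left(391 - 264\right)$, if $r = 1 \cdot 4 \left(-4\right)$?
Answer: $-27432$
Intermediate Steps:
$r = -16$ ($r = 4 \left(-4\right) = -16$)
$\left(r - 200\right) \left(391 - 264\right) = \left(-16 - 200\right) \left(391 - 264\right) = \left(-216\right) 127 = -27432$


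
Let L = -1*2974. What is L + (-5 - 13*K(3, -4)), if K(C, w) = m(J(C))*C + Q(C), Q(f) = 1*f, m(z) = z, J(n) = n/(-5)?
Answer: -14973/5 ≈ -2994.6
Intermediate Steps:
J(n) = -n/5 (J(n) = n*(-⅕) = -n/5)
Q(f) = f
L = -2974
K(C, w) = C - C²/5 (K(C, w) = (-C/5)*C + C = -C²/5 + C = C - C²/5)
L + (-5 - 13*K(3, -4)) = -2974 + (-5 - 13*3*(5 - 1*3)/5) = -2974 + (-5 - 13*3*(5 - 3)/5) = -2974 + (-5 - 13*3*2/5) = -2974 + (-5 - 13*6/5) = -2974 + (-5 - 78/5) = -2974 - 103/5 = -14973/5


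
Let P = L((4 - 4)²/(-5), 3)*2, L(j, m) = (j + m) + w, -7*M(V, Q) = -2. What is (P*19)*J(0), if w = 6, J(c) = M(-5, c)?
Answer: 684/7 ≈ 97.714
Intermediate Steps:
M(V, Q) = 2/7 (M(V, Q) = -⅐*(-2) = 2/7)
J(c) = 2/7
L(j, m) = 6 + j + m (L(j, m) = (j + m) + 6 = 6 + j + m)
P = 18 (P = (6 + (4 - 4)²/(-5) + 3)*2 = (6 + 0²*(-⅕) + 3)*2 = (6 + 0*(-⅕) + 3)*2 = (6 + 0 + 3)*2 = 9*2 = 18)
(P*19)*J(0) = (18*19)*(2/7) = 342*(2/7) = 684/7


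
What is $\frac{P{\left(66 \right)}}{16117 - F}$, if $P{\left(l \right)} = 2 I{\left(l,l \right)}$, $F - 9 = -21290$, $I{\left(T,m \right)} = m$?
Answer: $\frac{22}{6233} \approx 0.0035296$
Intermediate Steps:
$F = -21281$ ($F = 9 - 21290 = -21281$)
$P{\left(l \right)} = 2 l$
$\frac{P{\left(66 \right)}}{16117 - F} = \frac{2 \cdot 66}{16117 - -21281} = \frac{132}{16117 + 21281} = \frac{132}{37398} = 132 \cdot \frac{1}{37398} = \frac{22}{6233}$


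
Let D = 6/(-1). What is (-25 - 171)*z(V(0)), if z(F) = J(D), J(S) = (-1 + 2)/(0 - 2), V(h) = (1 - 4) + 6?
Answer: 98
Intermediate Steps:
V(h) = 3 (V(h) = -3 + 6 = 3)
D = -6 (D = 6*(-1) = -6)
J(S) = -1/2 (J(S) = 1/(-2) = 1*(-1/2) = -1/2)
z(F) = -1/2
(-25 - 171)*z(V(0)) = (-25 - 171)*(-1/2) = -196*(-1/2) = 98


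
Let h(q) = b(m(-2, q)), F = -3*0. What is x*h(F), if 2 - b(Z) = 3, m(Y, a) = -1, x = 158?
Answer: -158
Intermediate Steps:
F = 0
b(Z) = -1 (b(Z) = 2 - 1*3 = 2 - 3 = -1)
h(q) = -1
x*h(F) = 158*(-1) = -158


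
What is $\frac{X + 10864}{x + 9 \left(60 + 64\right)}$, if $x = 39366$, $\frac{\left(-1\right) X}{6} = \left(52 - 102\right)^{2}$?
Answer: $- \frac{2068}{20241} \approx -0.10217$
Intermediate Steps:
$X = -15000$ ($X = - 6 \left(52 - 102\right)^{2} = - 6 \left(-50\right)^{2} = \left(-6\right) 2500 = -15000$)
$\frac{X + 10864}{x + 9 \left(60 + 64\right)} = \frac{-15000 + 10864}{39366 + 9 \left(60 + 64\right)} = - \frac{4136}{39366 + 9 \cdot 124} = - \frac{4136}{39366 + 1116} = - \frac{4136}{40482} = \left(-4136\right) \frac{1}{40482} = - \frac{2068}{20241}$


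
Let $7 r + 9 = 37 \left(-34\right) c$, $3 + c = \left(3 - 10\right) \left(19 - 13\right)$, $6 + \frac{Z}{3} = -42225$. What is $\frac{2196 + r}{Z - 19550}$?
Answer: $- \frac{71973}{1023701} \approx -0.070307$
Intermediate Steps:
$Z = -126693$ ($Z = -18 + 3 \left(-42225\right) = -18 - 126675 = -126693$)
$c = -45$ ($c = -3 + \left(3 - 10\right) \left(19 - 13\right) = -3 - 42 = -45$)
$r = \frac{56601}{7}$ ($r = - \frac{9}{7} + \frac{37 \left(-34\right) \left(-45\right)}{7} = - \frac{9}{7} + \frac{\left(-1258\right) \left(-45\right)}{7} = - \frac{9}{7} + \frac{1}{7} \cdot 56610 = - \frac{9}{7} + \frac{56610}{7} = \frac{56601}{7} \approx 8085.9$)
$\frac{2196 + r}{Z - 19550} = \frac{2196 + \frac{56601}{7}}{-126693 - 19550} = \frac{71973}{7 \left(-146243\right)} = \frac{71973}{7} \left(- \frac{1}{146243}\right) = - \frac{71973}{1023701}$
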